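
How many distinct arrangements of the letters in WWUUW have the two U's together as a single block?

Treat the 2 copies of U as a single block. The multiset to arrange is then {UU, W, W, W}, 4 items in all.
That gives (4)!/(3!) = 4 arrangements.

4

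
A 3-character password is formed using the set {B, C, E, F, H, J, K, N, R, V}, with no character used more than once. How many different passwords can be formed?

This is a permutation of 3 out of 10: P(10,3) = 10!/7!.
That product is 10 × 9 × 8 = 720.

720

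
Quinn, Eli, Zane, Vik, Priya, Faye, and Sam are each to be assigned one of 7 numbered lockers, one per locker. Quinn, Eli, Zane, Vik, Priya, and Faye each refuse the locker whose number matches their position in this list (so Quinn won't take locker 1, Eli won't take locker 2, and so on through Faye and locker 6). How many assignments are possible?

Let Aᵢ (for 1 ≤ i ≤ 6) be the placements that put person i in their forbidden locker. Any j of these fix j positions, leaving (7−j)! ways to fill the rest, and there are C(6,j) ways to pick which j.
By inclusion–exclusion, the number of valid placements is Σ_{j=0}^{6} (−1)^j C(6,j)·(7−j)!.
Computing: 5040 − 4320 + 1800 − 480 + 90 − 12 + 1 = 2119.

2119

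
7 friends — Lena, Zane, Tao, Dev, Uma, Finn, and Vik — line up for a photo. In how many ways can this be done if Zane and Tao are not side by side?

Of the 7! = 5040 arrangements, those with Zane and Tao adjacent number 2 × 6! = 1440 (treat the pair as a block with 2 internal orders).
Complementary counting: 5040 − 1440 = 3600.

3600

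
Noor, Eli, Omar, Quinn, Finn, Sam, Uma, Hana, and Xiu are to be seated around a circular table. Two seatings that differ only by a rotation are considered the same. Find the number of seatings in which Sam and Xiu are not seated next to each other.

30240

Without the restriction there are (8)! = 40320 seatings.
Seatings with Sam beside Xiu: treat them as a block with 2 internal orders, giving 2 × (7)! = 10080.
Subtracting, 40320 − 10080 = 30240.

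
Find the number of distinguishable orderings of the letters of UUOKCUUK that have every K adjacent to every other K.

210

Treat the 2 copies of K as a single block. The multiset to arrange is then {KK, C, O, U, U, U, U}, 7 items in all.
That gives (7)!/(4!) = 210 arrangements.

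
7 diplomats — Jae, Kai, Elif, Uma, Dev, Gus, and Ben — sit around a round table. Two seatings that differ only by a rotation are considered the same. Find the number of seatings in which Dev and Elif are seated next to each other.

240

Treat {Dev, Elif} as one unit (2 internal orders) and seat the resulting 6 units around the table: (5)! circular arrangements.
So 2 × (5)! = 2 × 120 = 240.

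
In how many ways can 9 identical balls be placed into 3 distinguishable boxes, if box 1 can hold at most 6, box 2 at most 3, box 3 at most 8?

Without the upper bounds there are C(11,2) = 55 ways to split 9 among 3 boxes.
Subtract solutions that violate a single cap (substitute x_i' = x_i − (cap_i+1)): x_1 ≥ 7 gives C(4,2) = 6; x_2 ≥ 4 gives C(7,2) = 21; x_3 ≥ 9 gives C(2,2) = 1. Together 28.
No two caps can be exceeded simultaneously, so the pair terms are all 0.
By inclusion–exclusion the count is 55 − 28 + 0 = 27.

27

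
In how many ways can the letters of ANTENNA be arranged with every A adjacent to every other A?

Treat the 2 copies of A as a single block. The multiset to arrange is then {AA, E, N, N, N, T}, 6 items in all.
That gives (6)!/(3!) = 120 arrangements.

120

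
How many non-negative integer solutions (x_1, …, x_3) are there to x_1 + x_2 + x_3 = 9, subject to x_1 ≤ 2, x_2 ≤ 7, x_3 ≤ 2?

Without the upper bounds there are C(11,2) = 55 ways to split 9 among 3 variables.
Subtract solutions that violate a single cap (substitute x_i' = x_i − (cap_i+1)): x_1 ≥ 3 gives C(8,2) = 28; x_2 ≥ 8 gives C(3,2) = 3; x_3 ≥ 3 gives C(8,2) = 28. Together 59.
Add back pairs where two caps are both exceeded: 0 + 10 + 0 = 10.
By inclusion–exclusion the count is 55 − 59 + 10 = 6.

6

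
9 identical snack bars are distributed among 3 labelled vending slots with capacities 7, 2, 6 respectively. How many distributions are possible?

Ignoring the caps, the number of non-negative solutions to x_1+…+x_3 = 9 is C(11,2) = 55.
Subtract solutions that violate a single cap (substitute x_i' = x_i − (cap_i+1)): x_1 ≥ 8 gives C(3,2) = 3; x_2 ≥ 3 gives C(8,2) = 28; x_3 ≥ 7 gives C(4,2) = 6. Together 37.
No two caps can be exceeded simultaneously, so the pair terms are all 0.
By inclusion–exclusion the count is 55 − 37 + 0 = 18.

18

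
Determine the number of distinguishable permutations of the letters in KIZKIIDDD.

The 9 letters of KIZKIIDDD have repeats: D appearing 3 times, I appearing 3 times, and K appearing twice.
So there are 9! / (3!·3!·2!) = 5040 distinguishable arrangements.

5040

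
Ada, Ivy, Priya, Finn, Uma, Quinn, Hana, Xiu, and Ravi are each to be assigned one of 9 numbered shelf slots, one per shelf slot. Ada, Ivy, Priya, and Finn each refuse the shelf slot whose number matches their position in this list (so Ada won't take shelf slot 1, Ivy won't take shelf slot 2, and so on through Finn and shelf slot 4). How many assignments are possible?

Let Aᵢ (for 1 ≤ i ≤ 4) be the placements that put person i in their forbidden shelf slot. Any j of these fix j positions, leaving (9−j)! ways to fill the rest, and there are C(4,j) ways to pick which j.
By inclusion–exclusion, the number of valid placements is Σ_{j=0}^{4} (−1)^j C(4,j)·(9−j)!.
Computing: 362880 − 161280 + 30240 − 2880 + 120 = 229080.

229080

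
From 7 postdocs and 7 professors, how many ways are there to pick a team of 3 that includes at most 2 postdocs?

Split by how many postdocs are chosen (0 through 2).
Sum: C(7,0)·C(7,3) + C(7,1)·C(7,2) + C(7,2)·C(7,1) = 35 + 147 + 147 = 329.

329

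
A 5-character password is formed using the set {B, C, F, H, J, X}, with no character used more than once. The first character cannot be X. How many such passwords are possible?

600

The first character has 6−1 = 5 choices (anything except X).
The remaining 4 characters are filled from the other 5 symbols without repetition: 5 × 4 × 3 × 2 = 120.
Total: 5 × 120 = 600.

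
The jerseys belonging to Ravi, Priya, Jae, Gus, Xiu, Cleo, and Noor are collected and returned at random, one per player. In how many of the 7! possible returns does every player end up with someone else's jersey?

1854

This is the derangement count D_7: permutations of 7 items with no fixed point.
By inclusion–exclusion this is Σ_{j=0}^{7} (−1)^j C(7,j)·(7−j)!.
Computing: 5040 − 5040 + 2520 − 840 + 210 − 42 + 7 − 1 = 1854.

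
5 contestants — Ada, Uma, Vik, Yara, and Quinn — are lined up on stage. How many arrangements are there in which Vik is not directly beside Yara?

72

There are 5! = 120 arrangements in all. If Vik and Yara are adjacent, merging them into one block gives 2·(4)! = 48 arrangements.
Complementary counting: 120 − 48 = 72.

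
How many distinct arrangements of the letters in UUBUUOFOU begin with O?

336

With the first slot taken by O, it remains to arrange the other 8 letters (UUBUUFOU).
Those 8 letters have U appearing 5 times, giving (8)!/(5!) = 336.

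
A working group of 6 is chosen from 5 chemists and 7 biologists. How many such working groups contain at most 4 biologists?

Split by how many biologists are chosen (0 through 4).
Sum: C(7,0)·C(5,6) + C(7,1)·C(5,5) + C(7,2)·C(5,4) + C(7,3)·C(5,3) + C(7,4)·C(5,2) = 0 + 7 + 105 + 350 + 350 = 812.

812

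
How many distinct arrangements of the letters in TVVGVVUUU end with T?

280

With the last slot taken by T, it remains to arrange the other 8 letters (VVGVVUUU).
Those 8 letters have U appearing 3 times and V appearing 4 times, giving (8)!/(4!·3!) = 280.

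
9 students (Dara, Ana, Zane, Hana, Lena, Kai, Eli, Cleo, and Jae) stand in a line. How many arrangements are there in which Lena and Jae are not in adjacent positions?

Of the 9! = 362880 arrangements, those with Lena and Jae adjacent number 2 × 8! = 80640 (treat the pair as a block with 2 internal orders).
Complementary counting: 362880 − 80640 = 282240.

282240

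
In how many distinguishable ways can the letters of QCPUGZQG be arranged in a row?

QCPUGZQG has 8 letters with G appearing twice and Q appearing twice.
Dividing 8! = 40320 by 2!·2! = 4 for the repeated letters gives 10080.

10080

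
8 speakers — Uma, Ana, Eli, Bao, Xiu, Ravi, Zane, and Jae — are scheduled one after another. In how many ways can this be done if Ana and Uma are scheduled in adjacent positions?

10080

Place the 6 others and the Ana-Uma pair as 7 objects in a line; the pair has 2 internal arrangements.
So the count is 2·(7)! = 10080.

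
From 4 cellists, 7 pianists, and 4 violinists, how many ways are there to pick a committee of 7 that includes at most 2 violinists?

4950

Split by how many violinists are chosen (0 through 2).
Sum: C(4,0)·C(11,7) + C(4,1)·C(11,6) + C(4,2)·C(11,5) = 330 + 1848 + 2772 = 4950.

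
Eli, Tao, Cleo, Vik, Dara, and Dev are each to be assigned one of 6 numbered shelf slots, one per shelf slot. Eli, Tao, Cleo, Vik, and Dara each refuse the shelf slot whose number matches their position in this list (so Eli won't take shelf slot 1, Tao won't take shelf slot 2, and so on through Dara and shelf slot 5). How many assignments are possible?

Let Aᵢ (for 1 ≤ i ≤ 5) be the placements that put person i in their forbidden shelf slot. Any j of these fix j positions, leaving (6−j)! ways to fill the rest, and there are C(5,j) ways to pick which j.
By inclusion–exclusion, the number of valid placements is Σ_{j=0}^{5} (−1)^j C(5,j)·(6−j)!.
Computing: 720 − 600 + 240 − 60 + 10 − 1 = 309.

309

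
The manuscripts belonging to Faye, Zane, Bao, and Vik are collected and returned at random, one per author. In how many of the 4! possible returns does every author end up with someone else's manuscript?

This is the derangement count D_4: permutations of 4 items with no fixed point.
By inclusion–exclusion this is Σ_{j=0}^{4} (−1)^j C(4,j)·(4−j)!.
Computing: 24 − 24 + 12 − 4 + 1 = 9.

9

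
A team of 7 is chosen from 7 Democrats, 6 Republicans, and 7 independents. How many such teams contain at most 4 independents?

75790

Split by how many independents are chosen (0 through 4).
Sum: C(7,0)·C(13,7) + C(7,1)·C(13,6) + C(7,2)·C(13,5) + C(7,3)·C(13,4) + C(7,4)·C(13,3) = 1716 + 12012 + 27027 + 25025 + 10010 = 75790.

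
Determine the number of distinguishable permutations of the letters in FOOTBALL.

Letter multiplicities in FOOTBALL: A×1, B×1, F×1, L×2, O×2, T×1.
So there are 8! / (2!·2!) = 10080 distinguishable arrangements.

10080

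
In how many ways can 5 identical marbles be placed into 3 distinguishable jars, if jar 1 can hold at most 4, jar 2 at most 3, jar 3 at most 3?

14

Ignoring the caps, the number of non-negative solutions to x_1+…+x_3 = 5 is C(7,2) = 21.
Subtract solutions that violate a single cap (substitute x_i' = x_i − (cap_i+1)): x_1 ≥ 5 gives C(2,2) = 1; x_2 ≥ 4 gives C(3,2) = 3; x_3 ≥ 4 gives C(3,2) = 3. Together 7.
No two caps can be exceeded simultaneously, so the pair terms are all 0.
By inclusion–exclusion the count is 21 − 7 + 0 = 14.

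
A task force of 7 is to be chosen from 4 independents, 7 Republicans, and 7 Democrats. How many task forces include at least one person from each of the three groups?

27734

With no constraint there are C(18,7) = 31824 possible selections.
Subtract selections that omit an entire group: no independents → C(14,7) = 3432; no Republicans → C(11,7) = 330; no Democrats → C(11,7) = 330.
Add back selections omitting two groups (i.e. drawn from a single group): C(4,7) + C(7,7) + C(7,7) = 2.
By inclusion–exclusion: 31824 − 4092 + 2 = 27734.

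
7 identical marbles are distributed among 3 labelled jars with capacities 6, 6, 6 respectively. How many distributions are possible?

33

Ignoring the caps, the number of non-negative solutions to x_1+…+x_3 = 7 is C(9,2) = 36.
Subtract solutions that violate a single cap (substitute x_i' = x_i − (cap_i+1)): x_1 ≥ 7 gives C(2,2) = 1; x_2 ≥ 7 gives C(2,2) = 1; x_3 ≥ 7 gives C(2,2) = 1. Together 3.
No two caps can be exceeded simultaneously, so the pair terms are all 0.
By inclusion–exclusion the count is 36 − 3 + 0 = 33.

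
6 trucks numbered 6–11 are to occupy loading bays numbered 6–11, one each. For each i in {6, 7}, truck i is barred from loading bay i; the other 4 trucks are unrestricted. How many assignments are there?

504

Let Aᵢ (for i ∈ {6, 7}) be the placements that put truck i in its forbidden loading bay. Any j of these fix j positions, leaving (6−j)! ways to fill the rest, and there are C(2,j) ways to pick which j.
By inclusion–exclusion, the number of valid placements is Σ_{j=0}^{2} (−1)^j C(2,j)·(6−j)!.
Computing: 720 − 240 + 24 = 504.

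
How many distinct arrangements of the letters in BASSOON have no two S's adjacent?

900

There are 7!/(2!·2!) = 1260 arrangements of BASSOON in total.
If the two S's are adjacent, glue them into one block, leaving 6 items to arrange: (6)!/(2!) = 360 ways.
Hence 1260 − 360 = 900.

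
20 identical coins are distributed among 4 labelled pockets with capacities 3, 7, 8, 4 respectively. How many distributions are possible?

Without the upper bounds there are C(23,3) = 1771 ways to split 20 among 4 pockets.
Subtract solutions that violate a single cap (substitute x_i' = x_i − (cap_i+1)): x_1 ≥ 4 gives C(19,3) = 969; x_2 ≥ 8 gives C(15,3) = 455; x_3 ≥ 9 gives C(14,3) = 364; x_4 ≥ 5 gives C(18,3) = 816. Together 2604.
Add back pairs where two caps are both exceeded: 165 + 120 + 364 + 20 + 120 + 84 = 873.
Subtract triples: 0 + 20 + 10 + 0 = 30.
By inclusion–exclusion the count is 1771 − 2604 + 873 − 30 = 10.

10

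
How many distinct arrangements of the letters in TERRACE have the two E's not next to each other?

There are 7!/(2!·2!) = 1260 arrangements of TERRACE in total.
If the two E's are adjacent, glue them into one block, leaving 6 items to arrange: (6)!/(2!) = 360 ways.
Hence 1260 − 360 = 900.

900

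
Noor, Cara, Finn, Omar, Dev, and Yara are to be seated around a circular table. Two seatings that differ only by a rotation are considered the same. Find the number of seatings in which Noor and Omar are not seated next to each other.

Without the restriction there are (5)! = 120 seatings.
Seatings with Noor beside Omar: treat them as a block with 2 internal orders, giving 2 × (4)! = 48.
Subtracting, 120 − 48 = 72.

72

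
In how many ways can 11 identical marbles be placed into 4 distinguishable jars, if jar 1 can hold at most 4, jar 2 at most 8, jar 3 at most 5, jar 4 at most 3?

Without the upper bounds there are C(14,3) = 364 ways to split 11 among 4 jars.
Subtract solutions that violate a single cap (substitute x_i' = x_i − (cap_i+1)): x_1 ≥ 5 gives C(9,3) = 84; x_2 ≥ 9 gives C(5,3) = 10; x_3 ≥ 6 gives C(8,3) = 56; x_4 ≥ 4 gives C(10,3) = 120. Together 270.
Add back pairs where two caps are both exceeded: 0 + 1 + 10 + 0 + 0 + 4 = 15.
By inclusion–exclusion the count is 364 − 270 + 15 = 109.

109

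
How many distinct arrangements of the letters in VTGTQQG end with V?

90

Fix V in the last position and arrange the remaining 6 letters.
Those 6 letters have G appearing twice, Q appearing twice, and T appearing twice, giving (6)!/(2!·2!·2!) = 90.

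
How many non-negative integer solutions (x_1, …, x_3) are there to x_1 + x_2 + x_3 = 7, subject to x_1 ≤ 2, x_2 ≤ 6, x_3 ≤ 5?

By stars and bars, unrestricted non-negative solutions to x_1+…+x_3 = 7 number C(7+2,2) = 36.
Subtract solutions that violate a single cap (substitute x_i' = x_i − (cap_i+1)): x_1 ≥ 3 gives C(6,2) = 15; x_2 ≥ 7 gives C(2,2) = 1; x_3 ≥ 6 gives C(3,2) = 3. Together 19.
No two caps can be exceeded simultaneously, so the pair terms are all 0.
By inclusion–exclusion the count is 36 − 19 + 0 = 17.

17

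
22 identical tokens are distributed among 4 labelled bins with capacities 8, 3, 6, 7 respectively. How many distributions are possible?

Without the upper bounds there are C(25,3) = 2300 ways to split 22 among 4 bins.
Subtract solutions that violate a single cap (substitute x_i' = x_i − (cap_i+1)): x_1 ≥ 9 gives C(16,3) = 560; x_2 ≥ 4 gives C(21,3) = 1330; x_3 ≥ 7 gives C(18,3) = 816; x_4 ≥ 8 gives C(17,3) = 680. Together 3386.
Add back pairs where two caps are both exceeded: 220 + 84 + 56 + 364 + 286 + 120 = 1130.
Subtract triples: 10 + 4 + 0 + 20 = 34.
By inclusion–exclusion the count is 2300 − 3386 + 1130 − 34 = 10.

10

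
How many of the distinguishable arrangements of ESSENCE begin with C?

With the first slot taken by C, it remains to arrange the other 6 letters (ESSENE).
Those 6 letters have E appearing 3 times and S appearing twice, giving (6)!/(3!·2!) = 60.

60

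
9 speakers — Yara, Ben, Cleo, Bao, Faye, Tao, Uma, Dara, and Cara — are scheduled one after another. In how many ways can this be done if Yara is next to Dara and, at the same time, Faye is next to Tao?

20160

Treat {Yara,Dara} as one block (2 orders) and {Faye,Tao} as another (2 orders).
That leaves 7 units to arrange: 2 × 2 × 7! = 4 × 5040 = 20160.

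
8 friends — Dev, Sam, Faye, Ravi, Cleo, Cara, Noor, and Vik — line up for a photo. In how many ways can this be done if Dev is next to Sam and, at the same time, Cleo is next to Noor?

Treat {Dev,Sam} as one block (2 orders) and {Cleo,Noor} as another (2 orders).
That leaves 6 units to arrange: 2 × 2 × 6! = 4 × 720 = 2880.

2880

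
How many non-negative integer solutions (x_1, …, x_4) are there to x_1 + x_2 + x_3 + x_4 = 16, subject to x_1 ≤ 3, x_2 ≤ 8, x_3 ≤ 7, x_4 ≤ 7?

Without the upper bounds there are C(19,3) = 969 ways to split 16 among 4 variables.
Subtract solutions that violate a single cap (substitute x_i' = x_i − (cap_i+1)): x_1 ≥ 4 gives C(15,3) = 455; x_2 ≥ 9 gives C(10,3) = 120; x_3 ≥ 8 gives C(11,3) = 165; x_4 ≥ 8 gives C(11,3) = 165. Together 905.
Add back pairs where two caps are both exceeded: 20 + 35 + 35 + 0 + 0 + 1 = 91.
By inclusion–exclusion the count is 969 − 905 + 91 = 155.

155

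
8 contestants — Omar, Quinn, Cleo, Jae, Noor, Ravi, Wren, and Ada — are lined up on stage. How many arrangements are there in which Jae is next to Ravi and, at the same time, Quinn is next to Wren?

Treat {Jae,Ravi} as one block (2 orders) and {Quinn,Wren} as another (2 orders).
That leaves 6 units to arrange: 2 × 2 × 6! = 4 × 720 = 2880.

2880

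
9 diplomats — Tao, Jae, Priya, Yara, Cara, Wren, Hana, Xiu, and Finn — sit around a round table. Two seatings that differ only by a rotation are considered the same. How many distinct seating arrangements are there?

Fix one person's seat to break rotational symmetry; the remaining 8 people can be arranged in (8)! = 40320 ways.

40320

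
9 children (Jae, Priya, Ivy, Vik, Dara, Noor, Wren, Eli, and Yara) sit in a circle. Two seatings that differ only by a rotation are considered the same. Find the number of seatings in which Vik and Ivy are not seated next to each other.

30240

All circular seatings of 9 people number (8)! = 40320.
Those with Vik next to Ivy: fuse the pair into one unit and seat 8 units around a circle — 2·(7)! = 10080.
Subtracting, 40320 − 10080 = 30240.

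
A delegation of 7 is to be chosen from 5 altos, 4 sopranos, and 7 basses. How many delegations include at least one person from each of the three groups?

10283

Total 7-person selections from all 16: C(16,7) = 11440.
Subtract selections that omit an entire group: no altos → C(11,7) = 330; no sopranos → C(12,7) = 792; no basses → C(9,7) = 36.
Add back selections omitting two groups (i.e. drawn from a single group): C(5,7) + C(4,7) + C(7,7) = 1.
By inclusion–exclusion: 11440 − 1158 + 1 = 10283.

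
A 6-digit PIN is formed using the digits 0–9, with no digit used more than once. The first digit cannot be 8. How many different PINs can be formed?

136080

The first digit has 10−1 = 9 choices (anything except 8).
The remaining 5 digits are filled from the other 9 symbols without repetition: 9 × 8 × 7 × 6 × 5 = 15120.
Total: 9 × 15120 = 136080.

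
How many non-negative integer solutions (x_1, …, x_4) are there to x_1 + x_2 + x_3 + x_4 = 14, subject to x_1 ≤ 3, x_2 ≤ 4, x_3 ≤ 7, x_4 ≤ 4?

By stars and bars, unrestricted non-negative solutions to x_1+…+x_4 = 14 number C(14+3,3) = 680.
Subtract solutions that violate a single cap (substitute x_i' = x_i − (cap_i+1)): x_1 ≥ 4 gives C(13,3) = 286; x_2 ≥ 5 gives C(12,3) = 220; x_3 ≥ 8 gives C(9,3) = 84; x_4 ≥ 5 gives C(12,3) = 220. Together 810.
Add back pairs where two caps are both exceeded: 56 + 10 + 56 + 4 + 35 + 4 = 165.
Subtract triples: 0 + 1 + 0 + 0 = 1.
By inclusion–exclusion the count is 680 − 810 + 165 − 1 = 34.

34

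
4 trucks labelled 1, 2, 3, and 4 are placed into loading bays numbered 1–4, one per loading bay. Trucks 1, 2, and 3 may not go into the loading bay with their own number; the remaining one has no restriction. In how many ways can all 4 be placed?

11

Let Aᵢ (for i ∈ {1, 2, 3}) be the placements that put truck i in its forbidden loading bay. Any j of these fix j positions, leaving (4−j)! ways to fill the rest, and there are C(3,j) ways to pick which j.
By inclusion–exclusion, the number of valid placements is Σ_{j=0}^{3} (−1)^j C(3,j)·(4−j)!.
Computing: 24 − 18 + 6 − 1 = 11.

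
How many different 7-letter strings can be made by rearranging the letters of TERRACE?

1260

The 7 letters of TERRACE have repeats: E appearing twice and R appearing twice.
So there are 7! / (2!·2!) = 1260 distinguishable arrangements.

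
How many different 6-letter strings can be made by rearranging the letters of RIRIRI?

20

The 6 letters of RIRIRI have repeats: I appearing 3 times and R appearing 3 times.
So there are 6! / (3!·3!) = 20 distinguishable arrangements.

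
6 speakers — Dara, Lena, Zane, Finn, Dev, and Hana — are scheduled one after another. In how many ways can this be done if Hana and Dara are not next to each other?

There are 6! = 720 arrangements in all. If Hana and Dara are adjacent, merging them into one block gives 2·(5)! = 240 arrangements.
Complementary counting: 720 − 240 = 480.

480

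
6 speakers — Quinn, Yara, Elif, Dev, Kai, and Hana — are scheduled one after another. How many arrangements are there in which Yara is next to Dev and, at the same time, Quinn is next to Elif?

Treat {Yara,Dev} as one block (2 orders) and {Quinn,Elif} as another (2 orders).
That leaves 4 units to arrange: 2 × 2 × 4! = 4 × 24 = 96.

96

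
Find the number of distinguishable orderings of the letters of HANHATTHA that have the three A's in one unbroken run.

420

Treat the 3 copies of A as a single block. The multiset to arrange is then {AAA, H, H, H, N, T, T}, 7 items in all.
That gives (7)!/(3!·2!) = 420 arrangements.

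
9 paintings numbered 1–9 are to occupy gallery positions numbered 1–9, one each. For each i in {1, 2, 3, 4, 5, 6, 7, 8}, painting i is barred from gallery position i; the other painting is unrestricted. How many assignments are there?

Let Aᵢ (for 1 ≤ i ≤ 8) be the placements that put painting i in its forbidden gallery position. Any j of these fix j positions, leaving (9−j)! ways to fill the rest, and there are C(8,j) ways to pick which j.
By inclusion–exclusion, the number of valid placements is Σ_{j=0}^{8} (−1)^j C(8,j)·(9−j)!.
Computing: 362880 − 322560 + 141120 − 40320 + 8400 − 1344 + 168 − 16 + 1 = 148329.

148329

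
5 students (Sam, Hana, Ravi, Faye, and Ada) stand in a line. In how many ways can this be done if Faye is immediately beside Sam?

Place the 3 others and the Faye-Sam pair as 4 objects in a line; the pair has 2 internal arrangements.
That gives 2 × 4! = 2 × 24 = 48.

48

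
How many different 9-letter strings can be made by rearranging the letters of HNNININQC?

7560

HNNININQC has 9 letters with I appearing twice and N appearing 4 times.
So there are 9! / (4!·2!) = 7560 distinguishable arrangements.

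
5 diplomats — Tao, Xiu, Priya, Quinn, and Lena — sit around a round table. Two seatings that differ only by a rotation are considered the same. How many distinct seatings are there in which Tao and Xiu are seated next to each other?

Glue Tao and Xiu into a block (2 internal orders). Seating 4 units around a circle gives (3)! arrangements.
So 2 × (3)! = 2 × 6 = 12.

12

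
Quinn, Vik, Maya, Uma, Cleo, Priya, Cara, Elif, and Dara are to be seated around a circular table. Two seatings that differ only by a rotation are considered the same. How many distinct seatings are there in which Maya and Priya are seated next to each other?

10080

Treat {Maya, Priya} as one unit (2 internal orders) and seat the resulting 8 units around the table: (7)! circular arrangements.
So 2 × (7)! = 2 × 5040 = 10080.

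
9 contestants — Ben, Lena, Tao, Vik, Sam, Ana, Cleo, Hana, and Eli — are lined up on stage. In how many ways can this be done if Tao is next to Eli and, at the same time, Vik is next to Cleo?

Treat {Tao,Eli} as one block (2 orders) and {Vik,Cleo} as another (2 orders).
That leaves 7 units to arrange: 2 × 2 × 7! = 4 × 5040 = 20160.

20160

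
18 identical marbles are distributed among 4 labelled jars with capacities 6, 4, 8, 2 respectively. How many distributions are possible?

Without the upper bounds there are C(21,3) = 1330 ways to split 18 among 4 jars.
Subtract solutions that violate a single cap (substitute x_i' = x_i − (cap_i+1)): x_1 ≥ 7 gives C(14,3) = 364; x_2 ≥ 5 gives C(16,3) = 560; x_3 ≥ 9 gives C(12,3) = 220; x_4 ≥ 3 gives C(18,3) = 816. Together 1960.
Add back pairs where two caps are both exceeded: 84 + 10 + 165 + 35 + 286 + 84 = 664.
Subtract triples: 0 + 20 + 0 + 4 = 24.
By inclusion–exclusion the count is 1330 − 1960 + 664 − 24 = 10.

10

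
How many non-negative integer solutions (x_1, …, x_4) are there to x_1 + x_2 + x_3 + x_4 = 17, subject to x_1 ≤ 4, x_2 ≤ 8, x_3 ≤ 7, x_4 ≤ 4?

76

By stars and bars, unrestricted non-negative solutions to x_1+…+x_4 = 17 number C(17+3,3) = 1140.
Subtract solutions that violate a single cap (substitute x_i' = x_i − (cap_i+1)): x_1 ≥ 5 gives C(15,3) = 455; x_2 ≥ 9 gives C(11,3) = 165; x_3 ≥ 8 gives C(12,3) = 220; x_4 ≥ 5 gives C(15,3) = 455. Together 1295.
Add back pairs where two caps are both exceeded: 20 + 35 + 120 + 1 + 20 + 35 = 231.
By inclusion–exclusion the count is 1140 − 1295 + 231 = 76.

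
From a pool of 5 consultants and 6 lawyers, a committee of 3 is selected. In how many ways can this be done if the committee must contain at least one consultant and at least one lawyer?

With no constraint there are C(11,3) = 165 possible selections.
Subtract selections that omit an entire group: no consultants → C(6,3) = 20; no lawyers → C(5,3) = 10.
Both groups omitted at once is impossible, so 165 − 30 = 135.

135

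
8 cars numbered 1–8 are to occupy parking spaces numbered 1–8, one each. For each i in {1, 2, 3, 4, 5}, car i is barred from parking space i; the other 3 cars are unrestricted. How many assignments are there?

Let Aᵢ (for 1 ≤ i ≤ 5) be the placements that put car i in its forbidden parking space. Any j of these fix j positions, leaving (8−j)! ways to fill the rest, and there are C(5,j) ways to pick which j.
By inclusion–exclusion, the number of valid placements is Σ_{j=0}^{5} (−1)^j C(5,j)·(8−j)!.
Computing: 40320 − 25200 + 7200 − 1200 + 120 − 6 = 21234.

21234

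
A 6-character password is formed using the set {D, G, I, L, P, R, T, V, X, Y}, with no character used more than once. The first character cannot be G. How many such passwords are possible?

136080

The first character has 10−1 = 9 choices (anything except G).
The remaining 5 characters are filled from the other 9 symbols without repetition: 9 × 8 × 7 × 6 × 5 = 15120.
Total: 9 × 15120 = 136080.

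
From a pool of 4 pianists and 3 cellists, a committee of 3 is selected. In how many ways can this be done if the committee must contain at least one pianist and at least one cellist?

Unrestricted: C(7,3) = 35 ways to pick any 3 of the 7.
Selections missing a whole group: no pianists → C(3,3) = 1; no cellists → C(4,3) = 4.
Both groups omitted at once is impossible, so 35 − 5 = 30.

30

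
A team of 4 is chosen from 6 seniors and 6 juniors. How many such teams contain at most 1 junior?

135

Split by how many juniors are chosen (0 through 1).
Sum: C(6,0)·C(6,4) + C(6,1)·C(6,3) = 15 + 120 = 135.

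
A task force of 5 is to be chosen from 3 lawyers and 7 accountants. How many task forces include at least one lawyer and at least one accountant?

Unrestricted: C(10,5) = 252 ways to pick any 5 of the 10.
Selections missing a whole group: no lawyers → C(7,5) = 21; no accountants → C(3,5) = 0.
Both groups omitted at once is impossible, so 252 − 21 = 231.

231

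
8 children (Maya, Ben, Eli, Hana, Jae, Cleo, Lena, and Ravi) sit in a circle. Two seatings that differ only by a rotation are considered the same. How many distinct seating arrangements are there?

5040

Fix one person's seat to break rotational symmetry; the remaining 7 people can be arranged in (7)! = 5040 ways.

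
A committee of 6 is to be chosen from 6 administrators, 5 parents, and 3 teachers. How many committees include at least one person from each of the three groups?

2430

Unrestricted: C(14,6) = 3003 ways to pick any 6 of the 14.
Selections missing a whole group: no administrators → C(8,6) = 28; no parents → C(9,6) = 84; no teachers → C(11,6) = 462.
Add back selections omitting two groups (i.e. drawn from a single group): C(6,6) + C(5,6) + C(3,6) = 1.
By inclusion–exclusion: 3003 − 574 + 1 = 2430.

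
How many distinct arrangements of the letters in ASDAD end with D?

12

Fix D in the last position and arrange the remaining 4 letters.
Those 4 letters have A appearing twice, giving (4)!/(2!) = 12.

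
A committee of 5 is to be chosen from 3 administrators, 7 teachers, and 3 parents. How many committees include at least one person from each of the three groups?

Total 5-person selections from all 13: C(13,5) = 1287.
Selections missing a whole group: no administrators → C(10,5) = 252; no teachers → C(6,5) = 6; no parents → C(10,5) = 252.
Add back selections omitting two groups (i.e. drawn from a single group): C(3,5) + C(7,5) + C(3,5) = 21.
By inclusion–exclusion: 1287 − 510 + 21 = 798.

798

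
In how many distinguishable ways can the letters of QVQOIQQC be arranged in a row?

1680

Letter multiplicities in QVQOIQQC: C×1, I×1, O×1, Q×4, V×1.
The number of distinct arrangements is 8!/(4!) = 40320/24 = 1680.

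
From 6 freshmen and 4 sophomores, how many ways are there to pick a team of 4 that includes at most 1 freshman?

Split by how many freshmen are chosen (0 through 1).
Sum: C(6,0)·C(4,4) + C(6,1)·C(4,3) = 1 + 24 = 25.

25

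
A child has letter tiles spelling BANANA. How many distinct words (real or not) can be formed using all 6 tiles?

60

Letter multiplicities in BANANA: A×3, B×1, N×2.
The number of distinct arrangements is 6!/(3!·2!) = 720/12 = 60.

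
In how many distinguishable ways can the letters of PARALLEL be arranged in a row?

PARALLEL has 8 letters with A appearing twice and L appearing 3 times.
Dividing 8! = 40320 by 3!·2! = 12 for the repeated letters gives 3360.

3360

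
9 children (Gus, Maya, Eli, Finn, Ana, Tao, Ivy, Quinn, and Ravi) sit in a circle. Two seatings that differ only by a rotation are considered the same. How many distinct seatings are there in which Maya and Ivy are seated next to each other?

Glue Maya and Ivy into a block (2 internal orders). Seating 8 units around a circle gives (7)! arrangements.
So 2 × (7)! = 2 × 5040 = 10080.

10080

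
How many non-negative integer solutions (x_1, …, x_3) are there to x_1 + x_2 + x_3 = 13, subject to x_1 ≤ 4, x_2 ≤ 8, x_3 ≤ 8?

Without the upper bounds there are C(15,2) = 105 ways to split 13 among 3 variables.
Subtract solutions that violate a single cap (substitute x_i' = x_i − (cap_i+1)): x_1 ≥ 5 gives C(10,2) = 45; x_2 ≥ 9 gives C(6,2) = 15; x_3 ≥ 9 gives C(6,2) = 15. Together 75.
No two caps can be exceeded simultaneously, so the pair terms are all 0.
By inclusion–exclusion the count is 105 − 75 + 0 = 30.

30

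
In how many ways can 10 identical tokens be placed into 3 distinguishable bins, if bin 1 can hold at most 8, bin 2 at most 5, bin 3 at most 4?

27

Ignoring the caps, the number of non-negative solutions to x_1+…+x_3 = 10 is C(12,2) = 66.
Subtract solutions that violate a single cap (substitute x_i' = x_i − (cap_i+1)): x_1 ≥ 9 gives C(3,2) = 3; x_2 ≥ 6 gives C(6,2) = 15; x_3 ≥ 5 gives C(7,2) = 21. Together 39.
No two caps can be exceeded simultaneously, so the pair terms are all 0.
By inclusion–exclusion the count is 66 − 39 + 0 = 27.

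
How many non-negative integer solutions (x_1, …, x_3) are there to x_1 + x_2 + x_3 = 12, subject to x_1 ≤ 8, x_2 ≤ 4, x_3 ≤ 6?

25

Ignoring the caps, the number of non-negative solutions to x_1+…+x_3 = 12 is C(14,2) = 91.
Subtract solutions that violate a single cap (substitute x_i' = x_i − (cap_i+1)): x_1 ≥ 9 gives C(5,2) = 10; x_2 ≥ 5 gives C(9,2) = 36; x_3 ≥ 7 gives C(7,2) = 21. Together 67.
Add back pairs where two caps are both exceeded: 0 + 0 + 1 = 1.
By inclusion–exclusion the count is 91 − 67 + 1 = 25.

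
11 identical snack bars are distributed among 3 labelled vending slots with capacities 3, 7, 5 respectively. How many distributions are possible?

14

Ignoring the caps, the number of non-negative solutions to x_1+…+x_3 = 11 is C(13,2) = 78.
Subtract solutions that violate a single cap (substitute x_i' = x_i − (cap_i+1)): x_1 ≥ 4 gives C(9,2) = 36; x_2 ≥ 8 gives C(5,2) = 10; x_3 ≥ 6 gives C(7,2) = 21. Together 67.
Add back pairs where two caps are both exceeded: 0 + 3 + 0 = 3.
By inclusion–exclusion the count is 78 − 67 + 3 = 14.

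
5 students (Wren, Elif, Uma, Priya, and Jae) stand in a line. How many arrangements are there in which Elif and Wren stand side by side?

48

Glue Elif and Wren into one block (2 internal orders), leaving 4 units to arrange in a row.
So the count is 2·(4)! = 48.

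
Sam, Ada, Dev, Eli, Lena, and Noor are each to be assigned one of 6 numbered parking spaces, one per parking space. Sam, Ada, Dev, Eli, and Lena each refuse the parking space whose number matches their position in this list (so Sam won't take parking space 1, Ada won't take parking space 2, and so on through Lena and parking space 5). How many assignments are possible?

309

Let Aᵢ (for 1 ≤ i ≤ 5) be the placements that put person i in their forbidden parking space. Any j of these fix j positions, leaving (6−j)! ways to fill the rest, and there are C(5,j) ways to pick which j.
By inclusion–exclusion, the number of valid placements is Σ_{j=0}^{5} (−1)^j C(5,j)·(6−j)!.
Computing: 720 − 600 + 240 − 60 + 10 − 1 = 309.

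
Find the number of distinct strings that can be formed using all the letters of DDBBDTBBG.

DDBBDTBBG has 9 letters with B appearing 4 times and D appearing 3 times.
So there are 9! / (4!·3!) = 2520 distinguishable arrangements.

2520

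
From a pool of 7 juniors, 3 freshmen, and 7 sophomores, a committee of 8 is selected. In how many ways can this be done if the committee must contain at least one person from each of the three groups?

21217

With no constraint there are C(17,8) = 24310 possible selections.
Selections missing a whole group: no juniors → C(10,8) = 45; no freshmen → C(14,8) = 3003; no sophomores → C(10,8) = 45.
Add back selections omitting two groups (i.e. drawn from a single group): C(7,8) + C(3,8) + C(7,8) = 0.
By inclusion–exclusion: 24310 − 3093 + 0 = 21217.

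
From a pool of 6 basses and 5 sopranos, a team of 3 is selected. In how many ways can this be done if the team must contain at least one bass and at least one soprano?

135

Unrestricted: C(11,3) = 165 ways to pick any 3 of the 11.
Selections missing a whole group: no basses → C(5,3) = 10; no sopranos → C(6,3) = 20.
Both groups omitted at once is impossible, so 165 − 30 = 135.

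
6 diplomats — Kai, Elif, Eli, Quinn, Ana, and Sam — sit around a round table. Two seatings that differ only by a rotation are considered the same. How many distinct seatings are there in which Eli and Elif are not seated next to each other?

Without the restriction there are (5)! = 120 seatings.
Seatings with Eli beside Elif: treat them as a block with 2 internal orders, giving 2 × (4)! = 48.
Subtracting, 120 − 48 = 72.

72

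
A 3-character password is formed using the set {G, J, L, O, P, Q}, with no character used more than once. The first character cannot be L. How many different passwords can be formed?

100

The first character has 6−1 = 5 choices (anything except L).
The remaining 2 characters are filled from the other 5 symbols without repetition: 5 × 4 = 20.
Total: 5 × 20 = 100.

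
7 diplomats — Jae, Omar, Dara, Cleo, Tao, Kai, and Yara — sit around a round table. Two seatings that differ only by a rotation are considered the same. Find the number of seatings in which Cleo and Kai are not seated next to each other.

480

All circular seatings of 7 people number (6)! = 720.
Seatings with Cleo beside Kai: treat them as a block with 2 internal orders, giving 2 × (5)! = 240.
Subtracting, 720 − 240 = 480.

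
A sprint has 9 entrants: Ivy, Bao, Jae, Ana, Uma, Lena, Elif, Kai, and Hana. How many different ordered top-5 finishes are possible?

15120

There are 9 choices for 1st place, 8 for 2nd, and so on down to 5 for position 5.
That gives 9 × 8 × 7 × 6 × 5 = 15120.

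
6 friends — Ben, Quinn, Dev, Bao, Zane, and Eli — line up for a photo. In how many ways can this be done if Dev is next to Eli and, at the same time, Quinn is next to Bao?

96

Treat {Dev,Eli} as one block (2 orders) and {Quinn,Bao} as another (2 orders).
That leaves 4 units to arrange: 2 × 2 × 4! = 4 × 24 = 96.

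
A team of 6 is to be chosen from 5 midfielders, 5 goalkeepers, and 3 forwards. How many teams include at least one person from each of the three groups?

Unrestricted: C(13,6) = 1716 ways to pick any 6 of the 13.
Selections missing a whole group: no midfielders → C(8,6) = 28; no goalkeepers → C(8,6) = 28; no forwards → C(10,6) = 210.
Add back selections omitting two groups (i.e. drawn from a single group): C(5,6) + C(5,6) + C(3,6) = 0.
By inclusion–exclusion: 1716 − 266 + 0 = 1450.

1450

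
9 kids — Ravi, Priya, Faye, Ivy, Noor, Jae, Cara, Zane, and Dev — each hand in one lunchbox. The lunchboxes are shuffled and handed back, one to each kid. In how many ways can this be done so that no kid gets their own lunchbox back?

133496

Let Aᵢ be the assignments in which kid i gets their own lunchbox. We want the size of the complement of A₁∪…∪A_9.
By inclusion–exclusion this is Σ_{j=0}^{9} (−1)^j C(9,j)·(9−j)!.
Computing: 362880 − 362880 + 181440 − 60480 + 15120 − 3024 + 504 − 72 + 9 − 1 = 133496.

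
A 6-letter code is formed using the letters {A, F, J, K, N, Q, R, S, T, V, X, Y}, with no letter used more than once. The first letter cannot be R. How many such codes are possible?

The first letter has 12−1 = 11 choices (anything except R).
The remaining 5 letters are filled from the other 11 symbols without repetition: 11 × 10 × 9 × 8 × 7 = 55440.
Total: 11 × 55440 = 609840.

609840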